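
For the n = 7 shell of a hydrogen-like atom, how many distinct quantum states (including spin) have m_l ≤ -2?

30

Go through l = 0, …, 6 (the values permitted for n = 7).
Contributions: l=2 → 1; l=3 → 2; l=4 → 3; l=5 → 4; l=6 → 5.
Orbitals: 1 + 2 + 3 + 4 + 5 = 15. Each orbital carries two spin states, so 15 × 2 = 30 states.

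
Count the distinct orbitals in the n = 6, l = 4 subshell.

9

A subshell has 2l+1 orbitals; with l = 4, that's 9.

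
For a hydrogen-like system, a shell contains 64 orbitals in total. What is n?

n² = 64 ⇒ n = 8.

n = 8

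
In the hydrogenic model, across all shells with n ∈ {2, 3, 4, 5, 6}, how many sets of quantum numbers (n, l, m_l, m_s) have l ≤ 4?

158

Work shell by shell — for each n, count the (l, m_l) pairs that satisfy l ≤ 4:
n=2 → 4; n=3 → 9; n=4 → 16; n=5 → 25; n=6 → 25.
Orbitals: 4 + 9 + 16 + 25 + 25 = 79. Including both spin states (m_s = ±1/2) gives 2 × 79 = 158 states.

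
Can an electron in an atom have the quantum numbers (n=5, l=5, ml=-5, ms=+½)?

Not allowed

The orbital quantum number must satisfy 0 ≤ l ≤ n−1. With n = 5 the allowed l values are 0, 1, 2, 3, 4, so l = 5 is out of range.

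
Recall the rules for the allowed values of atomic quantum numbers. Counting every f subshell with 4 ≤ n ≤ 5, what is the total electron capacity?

28

An f subshell (ℓ = 3) exists for every n ≥ 4, so shells n = 4, 5 each contribute one — 2 subshells.
Since each f subshell holds 2(2·3+1) = 14 electrons, the total is 2 × 14 = 28.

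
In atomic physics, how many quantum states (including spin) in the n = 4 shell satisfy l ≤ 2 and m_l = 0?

For n = 4, l ranges over 0 … 3.
The (l, m_l) pairs meeting l ≤ 2 and m_l = 0 give: l=0 → 1; l=1 → 1; l=2 → 1.
Orbitals: 1 + 1 + 1 = 3. Each orbital carries two spin states, so 3 × 2 = 6 states.

6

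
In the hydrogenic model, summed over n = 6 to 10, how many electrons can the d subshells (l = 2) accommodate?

50

A d subshell (l = 2) exists for every n ≥ 3, so shells n = 6, 7, 8, 9, 10 each contribute one — 5 subshells.
Since each d subshell holds 2(2·2+1) = 10 electrons, the total is 5 × 10 = 50.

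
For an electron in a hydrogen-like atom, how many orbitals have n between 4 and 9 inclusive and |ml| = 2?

For each n in the range, tally the orbitals obeying |ml| = 2:
n=4 → 4; n=5 → 6; n=6 → 8; n=7 → 10; n=8 → 12; n=9 → 14.
Total orbitals: 4 + 6 + 8 + 10 + 12 + 14 = 54.

54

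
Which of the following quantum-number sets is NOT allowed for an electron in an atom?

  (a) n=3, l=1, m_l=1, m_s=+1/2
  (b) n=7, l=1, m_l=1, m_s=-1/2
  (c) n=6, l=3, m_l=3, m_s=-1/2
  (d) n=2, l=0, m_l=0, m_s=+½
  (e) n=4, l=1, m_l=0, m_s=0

(e)

(e) has m_s = 0, but an electron's spin must be ±1/2.
The remaining sets (a), (b), (c), (d) satisfy all four rules.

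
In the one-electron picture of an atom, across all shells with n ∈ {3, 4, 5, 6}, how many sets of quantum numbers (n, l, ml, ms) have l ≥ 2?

Treat each shell separately and count matching orbitals:
n=3 → 5; n=4 → 12; n=5 → 21; n=6 → 32.
Orbitals: 5 + 12 + 21 + 32 = 70. Including both spin states (ms = ±1/2) gives 2 × 70 = 140 states.

140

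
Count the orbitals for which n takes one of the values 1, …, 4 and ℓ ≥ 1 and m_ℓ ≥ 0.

Count contributing orbitals for each principal shell:
n=2 → 2; n=3 → 5; n=4 → 9.
Total orbitals: 2 + 5 + 9 = 16.

16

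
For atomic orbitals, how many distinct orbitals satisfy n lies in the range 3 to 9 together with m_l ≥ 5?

20

Go shell by shell, enumerating (l, m_l) with m_l ≥ 5:
n=6 → 1; n=7 → 3; n=8 → 6; n=9 → 10.
Total orbitals: 1 + 3 + 6 + 10 = 20.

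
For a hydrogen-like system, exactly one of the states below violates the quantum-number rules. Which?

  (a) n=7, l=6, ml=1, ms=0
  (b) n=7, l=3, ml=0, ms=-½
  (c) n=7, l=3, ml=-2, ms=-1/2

(a) has ms = 0, but an electron's spin must be ±1/2.
The remaining sets (b), (c) satisfy all four rules.

(a)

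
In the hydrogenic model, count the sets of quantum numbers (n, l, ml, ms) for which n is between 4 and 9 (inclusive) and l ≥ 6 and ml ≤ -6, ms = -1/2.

10

For each n in the range, tally the orbitals obeying l ≥ 6 and ml ≤ -6:
n=7 → 1; n=8 → 3; n=9 → 6.
Orbitals: 1 + 3 + 6 = 10. With ms fixed to -1/2 there is one state per orbital, so 10 states.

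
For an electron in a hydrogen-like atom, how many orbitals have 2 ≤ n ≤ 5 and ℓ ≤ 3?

Go shell by shell, enumerating (ℓ, m_ℓ) with ℓ ≤ 3:
n=2 → 4; n=3 → 9; n=4 → 16; n=5 → 16.
Total orbitals: 4 + 9 + 16 + 16 = 45.

45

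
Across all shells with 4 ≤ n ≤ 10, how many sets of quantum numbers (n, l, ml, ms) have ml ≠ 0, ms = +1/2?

322

Per-shell orbital counts meeting the constraint:
n=4 → 12; n=5 → 20; n=6 → 30; n=7 → 42; n=8 → 56; n=9 → 72; n=10 → 90.
Orbitals: 12 + 20 + 30 + 42 + 56 + 72 + 90 = 322. With ms fixed to +1/2 there is one state per orbital, so 322 states.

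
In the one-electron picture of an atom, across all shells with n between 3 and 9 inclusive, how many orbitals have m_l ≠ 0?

238

Treat each shell separately and count matching orbitals:
n=3 → 6; n=4 → 12; n=5 → 20; n=6 → 30; n=7 → 42; n=8 → 56; n=9 → 72.
Total orbitals: 6 + 12 + 20 + 30 + 42 + 56 + 72 = 238.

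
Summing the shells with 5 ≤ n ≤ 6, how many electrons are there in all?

122

Shell n has n² orbitals: 5²=25 + 6²=36 = 61 orbitals.
Two spin states per orbital: 2 × 61 = 122 electrons.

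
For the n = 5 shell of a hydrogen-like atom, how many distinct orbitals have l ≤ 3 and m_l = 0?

4

Go through l = 0, …, 4 (the values permitted for n = 5).
Per l-value: l=0 → 1; l=1 → 1; l=2 → 1; l=3 → 1.
Total orbitals: 1 + 1 + 1 + 1 = 4.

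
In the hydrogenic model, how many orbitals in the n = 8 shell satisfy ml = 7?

1

Orbitals with ml = 7, by l: l=7 → 1.
Total orbitals: 1.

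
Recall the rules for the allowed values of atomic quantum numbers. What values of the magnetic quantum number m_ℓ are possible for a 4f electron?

The 4f subshell has ℓ = 3, and m_ℓ takes every integer from −ℓ to +ℓ. With ℓ = 3 that gives the 7 values -3, -2, -1, 0, 1, 2, 3.

-3, -2, -1, 0, 1, 2, 3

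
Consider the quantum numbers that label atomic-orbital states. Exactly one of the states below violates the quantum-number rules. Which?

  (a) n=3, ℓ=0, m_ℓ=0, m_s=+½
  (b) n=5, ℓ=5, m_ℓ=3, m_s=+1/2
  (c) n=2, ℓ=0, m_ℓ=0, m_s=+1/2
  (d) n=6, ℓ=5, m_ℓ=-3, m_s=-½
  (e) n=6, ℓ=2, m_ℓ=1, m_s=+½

(b)

(b) has ℓ = 5 ≥ n = 5, violating 0 ≤ ℓ ≤ n−1.
The remaining sets (a), (c), (d), (e) satisfy all four rules.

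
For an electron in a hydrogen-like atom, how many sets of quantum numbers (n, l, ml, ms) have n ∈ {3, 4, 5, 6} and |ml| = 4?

12

Work shell by shell — for each n, count the (l, ml) pairs that satisfy |ml| = 4:
n=5 → 2; n=6 → 4.
Orbitals: 2 + 4 = 6. Including both spin states (ms = ±1/2) gives 2 × 6 = 12 states.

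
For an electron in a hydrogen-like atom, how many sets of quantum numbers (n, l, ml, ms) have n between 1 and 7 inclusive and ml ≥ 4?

Go shell by shell, enumerating (l, ml) with ml ≥ 4:
n=5 → 1; n=6 → 3; n=7 → 6.
Orbitals: 1 + 3 + 6 = 10. Including both spin states (ms = ±1/2) gives 2 × 10 = 20 states.

20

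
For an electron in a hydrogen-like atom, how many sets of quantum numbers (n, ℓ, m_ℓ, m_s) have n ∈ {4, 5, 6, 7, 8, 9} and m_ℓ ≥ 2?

166

Work shell by shell — for each n, count the (ℓ, m_ℓ) pairs that satisfy m_ℓ ≥ 2:
n=4 → 3; n=5 → 6; n=6 → 10; n=7 → 15; n=8 → 21; n=9 → 28.
Orbitals: 3 + 6 + 10 + 15 + 21 + 28 = 83. Including both spin states (m_s = ±1/2) gives 2 × 83 = 166 states.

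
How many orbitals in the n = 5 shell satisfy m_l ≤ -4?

Orbitals with m_l ≤ -4, by l: l=4 → 1.
Total orbitals: 1.

1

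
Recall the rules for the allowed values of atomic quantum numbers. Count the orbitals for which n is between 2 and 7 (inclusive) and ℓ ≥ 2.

Per-shell orbital counts meeting the constraint:
n=3 → 5; n=4 → 12; n=5 → 21; n=6 → 32; n=7 → 45.
Total orbitals: 5 + 12 + 21 + 32 + 45 = 115.

115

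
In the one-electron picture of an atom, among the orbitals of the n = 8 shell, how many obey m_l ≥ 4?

Go through l = 0, …, 7 (the values permitted for n = 8).
Orbitals with m_l ≥ 4, by l: l=4 → 1; l=5 → 2; l=6 → 3; l=7 → 4.
Total orbitals: 1 + 2 + 3 + 4 = 10.

10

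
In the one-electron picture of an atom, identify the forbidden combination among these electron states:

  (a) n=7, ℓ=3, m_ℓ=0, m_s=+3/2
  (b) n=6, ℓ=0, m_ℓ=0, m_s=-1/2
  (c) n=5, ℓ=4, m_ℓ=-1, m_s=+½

(a) has m_s = +3/2, but an electron's spin must be ±1/2.
The remaining sets (b), (c) satisfy all four rules.

(a)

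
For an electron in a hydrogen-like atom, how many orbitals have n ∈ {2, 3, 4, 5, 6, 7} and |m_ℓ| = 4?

12

Count contributing orbitals for each principal shell:
n=5 → 2; n=6 → 4; n=7 → 6.
Total orbitals: 2 + 4 + 6 = 12.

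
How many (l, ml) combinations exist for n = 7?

49

The n = 7 shell contains n² = 7² = 49 orbitals.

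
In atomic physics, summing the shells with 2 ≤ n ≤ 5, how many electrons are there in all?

Shell n has n² orbitals: 2²=4 + 3²=9 + 4²=16 + 5²=25 = 54 orbitals.
Two spin states per orbital: 2 × 54 = 108 electrons.

108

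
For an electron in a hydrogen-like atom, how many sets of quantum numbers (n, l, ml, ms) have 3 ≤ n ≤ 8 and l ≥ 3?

290

For each n in the range, tally the orbitals obeying l ≥ 3:
n=4 → 7; n=5 → 16; n=6 → 27; n=7 → 40; n=8 → 55.
Orbitals: 7 + 16 + 27 + 40 + 55 = 145. Including both spin states (ms = ±1/2) gives 2 × 145 = 290 states.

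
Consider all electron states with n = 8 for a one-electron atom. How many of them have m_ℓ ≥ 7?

2

Go through ℓ = 0, …, 7 (the values permitted for n = 8).
Orbitals with m_ℓ ≥ 7, by ℓ: ℓ=7 → 1.
Orbitals: 1. Each orbital carries two spin states, so 1 × 2 = 2 states.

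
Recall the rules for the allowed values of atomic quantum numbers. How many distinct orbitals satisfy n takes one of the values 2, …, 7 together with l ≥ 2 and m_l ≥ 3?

Treat each shell separately and count matching orbitals:
n=4 → 1; n=5 → 3; n=6 → 6; n=7 → 10.
Total orbitals: 1 + 3 + 6 + 10 = 20.

20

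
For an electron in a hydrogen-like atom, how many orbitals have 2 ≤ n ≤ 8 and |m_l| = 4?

Per-shell orbital counts meeting the constraint:
n=5 → 2; n=6 → 4; n=7 → 6; n=8 → 8.
Total orbitals: 2 + 4 + 6 + 8 = 20.

20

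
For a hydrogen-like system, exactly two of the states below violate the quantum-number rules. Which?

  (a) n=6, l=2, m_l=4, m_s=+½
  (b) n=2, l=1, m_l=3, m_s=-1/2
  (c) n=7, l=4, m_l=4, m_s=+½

(a) has |m_l| = 4 > l = 2, violating −l ≤ m_l ≤ l.
(b) has |m_l| = 3 > l = 1, violating −l ≤ m_l ≤ l.
The remaining set (c) satisfies all four rules.

(a) and (b)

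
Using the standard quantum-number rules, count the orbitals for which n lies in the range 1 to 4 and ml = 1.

Per-shell orbital counts meeting the constraint:
n=2 → 1; n=3 → 2; n=4 → 3.
Total orbitals: 1 + 2 + 3 = 6.

6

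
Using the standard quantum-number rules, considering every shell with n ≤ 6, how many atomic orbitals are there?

91

Total orbitals = 1² + 2² + 3² + 4² + 5² + 6² = 91.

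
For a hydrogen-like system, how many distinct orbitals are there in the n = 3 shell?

9

The n = 3 shell contains n² = 3² = 9 orbitals.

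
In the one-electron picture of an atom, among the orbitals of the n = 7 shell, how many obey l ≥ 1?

48

Orbitals with l ≥ 1, by l: l=1 → 3; l=2 → 5; l=3 → 7; l=4 → 9; l=5 → 11; l=6 → 13.
Total orbitals: 3 + 5 + 7 + 9 + 11 + 13 = 48.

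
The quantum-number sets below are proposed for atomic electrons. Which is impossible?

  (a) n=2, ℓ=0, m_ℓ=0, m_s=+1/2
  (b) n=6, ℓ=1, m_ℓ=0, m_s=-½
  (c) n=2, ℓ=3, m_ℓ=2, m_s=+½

(c) has ℓ = 3 ≥ n = 2, violating 0 ≤ ℓ ≤ n−1.
The remaining sets (a), (b) satisfy all four rules.

(c)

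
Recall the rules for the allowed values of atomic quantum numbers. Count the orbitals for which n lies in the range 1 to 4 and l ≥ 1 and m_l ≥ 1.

Per-shell orbital counts meeting the constraint:
n=2 → 1; n=3 → 3; n=4 → 6.
Total orbitals: 1 + 3 + 6 = 10.

10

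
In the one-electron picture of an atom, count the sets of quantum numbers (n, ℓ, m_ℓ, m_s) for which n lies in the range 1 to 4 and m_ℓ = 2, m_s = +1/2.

Work shell by shell — for each n, count the (ℓ, m_ℓ) pairs that satisfy m_ℓ = 2:
n=3 → 1; n=4 → 2.
Orbitals: 1 + 2 = 3. With m_s fixed to +1/2 there is one state per orbital, so 3 states.

3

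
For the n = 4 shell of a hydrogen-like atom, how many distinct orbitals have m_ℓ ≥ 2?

3

With n = 4 the allowed ℓ are 0, 1, …, 3.
Contributions: ℓ=2 → 1; ℓ=3 → 2.
Total orbitals: 1 + 2 = 3.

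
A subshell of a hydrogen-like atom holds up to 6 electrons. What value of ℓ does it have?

ℓ = 1

2(2ℓ+1) = 6 ⇒ 2ℓ+1 = 3 ⇒ ℓ = 1.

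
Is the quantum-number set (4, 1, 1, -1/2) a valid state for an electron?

Valid

n = 4 is a positive integer. l = 1 satisfies 0 ≤ l ≤ n−1 = 3. ml = 1 lies in the range −l … +l (here −1 … 1). ms = -1/2 is one of ±1/2.
All four constraints are satisfied.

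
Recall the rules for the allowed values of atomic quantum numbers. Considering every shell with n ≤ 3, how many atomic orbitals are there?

Total orbitals = 1² + 2² + 3² = 14.

14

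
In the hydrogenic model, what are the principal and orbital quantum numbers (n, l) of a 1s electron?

n = 1, l = 0

The leading integer gives n = 1; the letter 's' means l = 0.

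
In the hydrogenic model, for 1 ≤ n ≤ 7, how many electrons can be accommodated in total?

280

Total orbitals = 1² + 2² + 3² + 4² + 5² + 6² + 7² = 140. Doubling for spin gives 280 electrons.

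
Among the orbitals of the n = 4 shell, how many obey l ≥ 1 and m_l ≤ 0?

9

Contributions: l=1 → 2; l=2 → 3; l=3 → 4.
Total orbitals: 2 + 3 + 4 = 9.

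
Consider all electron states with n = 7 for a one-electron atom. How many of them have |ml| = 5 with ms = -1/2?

For n = 7, l ranges over 0 … 6.
Per l-value: l=5 → 2; l=6 → 2.
Orbitals: 2 + 2 = 4. With ms fixed to a single value there is one state per orbital, giving 4 states.

4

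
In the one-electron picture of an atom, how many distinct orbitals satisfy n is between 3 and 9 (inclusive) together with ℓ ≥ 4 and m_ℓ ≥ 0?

Work shell by shell — for each n, count the (ℓ, m_ℓ) pairs that satisfy ℓ ≥ 4 and m_ℓ ≥ 0:
n=5 → 5; n=6 → 11; n=7 → 18; n=8 → 26; n=9 → 35.
Total orbitals: 5 + 11 + 18 + 26 + 35 = 95.

95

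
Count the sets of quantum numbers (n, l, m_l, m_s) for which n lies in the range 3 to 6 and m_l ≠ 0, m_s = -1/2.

68

Go shell by shell, enumerating (l, m_l) with m_l ≠ 0:
n=3 → 6; n=4 → 12; n=5 → 20; n=6 → 30.
Orbitals: 6 + 12 + 20 + 30 = 68. With m_s fixed to -1/2 there is one state per orbital, so 68 states.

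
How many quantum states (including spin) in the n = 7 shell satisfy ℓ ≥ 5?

The n = 7 shell has ℓ = 0 through 6; check each.
Contributions: ℓ=5 → 11; ℓ=6 → 13.
Orbitals: 11 + 13 = 24. Each orbital carries two spin states, so 24 × 2 = 48 states.

48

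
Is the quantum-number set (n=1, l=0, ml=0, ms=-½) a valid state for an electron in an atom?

n = 1 is a positive integer. l = 0 satisfies 0 ≤ l ≤ n−1 = 0. ml = 0 lies in the range −l … +l (here 0). ms = -1/2 is one of ±1/2.
All four constraints are satisfied.

Valid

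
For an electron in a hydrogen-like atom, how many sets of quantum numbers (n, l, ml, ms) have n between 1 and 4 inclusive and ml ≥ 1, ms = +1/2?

Go shell by shell, enumerating (l, ml) with ml ≥ 1:
n=2 → 1; n=3 → 3; n=4 → 6.
Orbitals: 1 + 3 + 6 = 10. With ms fixed to +1/2 there is one state per orbital, so 10 states.

10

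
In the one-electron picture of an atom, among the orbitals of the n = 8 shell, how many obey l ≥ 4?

48

The (l, m_l) pairs meeting l ≥ 4 give: l=4 → 9; l=5 → 11; l=6 → 13; l=7 → 15.
Total orbitals: 9 + 11 + 13 + 15 = 48.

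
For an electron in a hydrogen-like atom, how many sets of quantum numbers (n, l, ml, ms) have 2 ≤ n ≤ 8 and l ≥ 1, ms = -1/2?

Count contributing orbitals for each principal shell:
n=2 → 3; n=3 → 8; n=4 → 15; n=5 → 24; n=6 → 35; n=7 → 48; n=8 → 63.
Orbitals: 3 + 8 + 15 + 24 + 35 + 48 + 63 = 196. With ms fixed to -1/2 there is one state per orbital, so 196 states.

196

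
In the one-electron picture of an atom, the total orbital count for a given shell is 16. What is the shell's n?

n² = 16 ⇒ n = 4.

n = 4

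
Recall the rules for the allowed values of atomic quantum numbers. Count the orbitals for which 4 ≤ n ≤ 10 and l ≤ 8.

Per-shell orbital counts meeting the constraint:
n=4 → 16; n=5 → 25; n=6 → 36; n=7 → 49; n=8 → 64; n=9 → 81; n=10 → 81.
Total orbitals: 16 + 25 + 36 + 49 + 64 + 81 + 81 = 352.

352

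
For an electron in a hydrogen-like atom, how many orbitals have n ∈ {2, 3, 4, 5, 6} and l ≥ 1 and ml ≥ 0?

Per-shell orbital counts meeting the constraint:
n=2 → 2; n=3 → 5; n=4 → 9; n=5 → 14; n=6 → 20.
Total orbitals: 2 + 5 + 9 + 14 + 20 = 50.

50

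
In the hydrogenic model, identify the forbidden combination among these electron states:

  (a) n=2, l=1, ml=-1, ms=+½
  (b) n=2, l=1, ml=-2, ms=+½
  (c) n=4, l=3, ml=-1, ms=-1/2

(b)

(b) has |ml| = 2 > l = 1, violating −l ≤ ml ≤ l.
The remaining sets (a), (c) satisfy all four rules.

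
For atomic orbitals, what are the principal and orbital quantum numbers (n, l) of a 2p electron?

n = 2, l = 1

The leading integer gives n = 2; the letter 'p' means l = 1.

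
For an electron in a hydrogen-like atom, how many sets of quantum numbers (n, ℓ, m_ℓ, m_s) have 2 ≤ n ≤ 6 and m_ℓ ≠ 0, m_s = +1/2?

Treat each shell separately and count matching orbitals:
n=2 → 2; n=3 → 6; n=4 → 12; n=5 → 20; n=6 → 30.
Orbitals: 2 + 6 + 12 + 20 + 30 = 70. With m_s fixed to +1/2 there is one state per orbital, so 70 states.

70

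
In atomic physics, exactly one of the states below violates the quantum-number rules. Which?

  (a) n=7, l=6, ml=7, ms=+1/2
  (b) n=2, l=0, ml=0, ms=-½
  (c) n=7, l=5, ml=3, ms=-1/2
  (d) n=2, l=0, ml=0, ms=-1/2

(a)

(a) has |ml| = 7 > l = 6, violating −l ≤ ml ≤ l.
The remaining sets (b), (c), (d) satisfy all four rules.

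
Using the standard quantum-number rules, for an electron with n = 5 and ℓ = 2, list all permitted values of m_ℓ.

-2, -1, 0, 1, 2

m_ℓ takes every integer from −ℓ to +ℓ. With ℓ = 2 that gives the 5 values -2, -1, 0, 1, 2.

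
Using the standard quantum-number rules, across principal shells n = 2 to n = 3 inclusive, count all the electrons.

Shell n has n² orbitals: 2²=4 + 3²=9 = 13 orbitals.
Two spin states per orbital: 2 × 13 = 26 electrons.

26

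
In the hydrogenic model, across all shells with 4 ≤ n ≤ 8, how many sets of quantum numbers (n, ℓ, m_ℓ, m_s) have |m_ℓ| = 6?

Treat each shell separately and count matching orbitals:
n=7 → 2; n=8 → 4.
Orbitals: 2 + 4 = 6. Including both spin states (m_s = ±1/2) gives 2 × 6 = 12 states.

12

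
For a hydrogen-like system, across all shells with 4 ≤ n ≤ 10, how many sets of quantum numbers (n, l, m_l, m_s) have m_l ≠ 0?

For each n in the range, tally the orbitals obeying m_l ≠ 0:
n=4 → 12; n=5 → 20; n=6 → 30; n=7 → 42; n=8 → 56; n=9 → 72; n=10 → 90.
Orbitals: 12 + 20 + 30 + 42 + 56 + 72 + 90 = 322. Including both spin states (m_s = ±1/2) gives 2 × 322 = 644 states.

644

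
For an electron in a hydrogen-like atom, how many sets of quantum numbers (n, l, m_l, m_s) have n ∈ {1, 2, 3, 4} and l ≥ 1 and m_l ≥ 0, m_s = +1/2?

Go shell by shell, enumerating (l, m_l) with l ≥ 1 and m_l ≥ 0:
n=2 → 2; n=3 → 5; n=4 → 9.
Orbitals: 2 + 5 + 9 = 16. With m_s fixed to +1/2 there is one state per orbital, so 16 states.

16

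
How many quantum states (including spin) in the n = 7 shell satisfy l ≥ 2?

Go through l = 0, …, 6 (the values permitted for n = 7).
The (l, ml) pairs meeting l ≥ 2 give: l=2 → 5; l=3 → 7; l=4 → 9; l=5 → 11; l=6 → 13.
Orbitals: 5 + 7 + 9 + 11 + 13 = 45. Each orbital carries two spin states, so 45 × 2 = 90 states.

90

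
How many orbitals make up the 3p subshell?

3

A subshell has 2ℓ+1 orbitals; with ℓ = 1, that's 3.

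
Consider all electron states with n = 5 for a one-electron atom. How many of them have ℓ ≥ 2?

The n = 5 shell has ℓ = 0 through 4; check each.
Orbitals with ℓ ≥ 2, by ℓ: ℓ=2 → 5; ℓ=3 → 7; ℓ=4 → 9.
Orbitals: 5 + 7 + 9 = 21. Each orbital carries two spin states, so 21 × 2 = 42 states.

42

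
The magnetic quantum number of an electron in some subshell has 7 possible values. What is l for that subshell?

l = 3 (f)

ml ranges over 2l+1 integers, so 2l+1 = 7 ⇒ l = 3.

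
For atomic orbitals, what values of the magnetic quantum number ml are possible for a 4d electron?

The 4d subshell has l = 2, and ml takes every integer from −l to +l. With l = 2 that gives the 5 values -2, -1, 0, 1, 2.

-2, -1, 0, 1, 2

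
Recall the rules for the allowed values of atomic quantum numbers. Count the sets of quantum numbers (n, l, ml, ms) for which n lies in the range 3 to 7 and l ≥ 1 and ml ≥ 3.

40

Count contributing orbitals for each principal shell:
n=4 → 1; n=5 → 3; n=6 → 6; n=7 → 10.
Orbitals: 1 + 3 + 6 + 10 = 20. Including both spin states (ms = ±1/2) gives 2 × 20 = 40 states.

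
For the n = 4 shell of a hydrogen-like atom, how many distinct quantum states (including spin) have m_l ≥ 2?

With n = 4 the allowed l are 0, 1, …, 3.
Orbitals with m_l ≥ 2, by l: l=2 → 1; l=3 → 2.
Orbitals: 1 + 2 = 3. Each orbital carries two spin states, so 3 × 2 = 6 states.

6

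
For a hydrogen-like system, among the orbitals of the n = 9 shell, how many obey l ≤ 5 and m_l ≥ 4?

Orbitals with l ≤ 5 and m_l ≥ 4, by l: l=4 → 1; l=5 → 2.
Total orbitals: 1 + 2 = 3.

3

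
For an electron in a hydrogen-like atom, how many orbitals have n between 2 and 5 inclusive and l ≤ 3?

Per-shell orbital counts meeting the constraint:
n=2 → 4; n=3 → 9; n=4 → 16; n=5 → 16.
Total orbitals: 4 + 9 + 16 + 16 = 45.

45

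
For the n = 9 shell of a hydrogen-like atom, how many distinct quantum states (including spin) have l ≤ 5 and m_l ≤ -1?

For n = 9, l ranges over 0 … 8.
Orbitals with l ≤ 5 and m_l ≤ -1, by l: l=1 → 1; l=2 → 2; l=3 → 3; l=4 → 4; l=5 → 5.
Orbitals: 1 + 2 + 3 + 4 + 5 = 15. Each orbital carries two spin states, so 15 × 2 = 30 states.

30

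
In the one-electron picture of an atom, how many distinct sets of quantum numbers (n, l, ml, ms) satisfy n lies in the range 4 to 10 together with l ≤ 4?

332

Work shell by shell — for each n, count the (l, ml) pairs that satisfy l ≤ 4:
n=4 → 16; n=5 → 25; n=6 → 25; n=7 → 25; n=8 → 25; n=9 → 25; n=10 → 25.
Orbitals: 16 + 25 + 25 + 25 + 25 + 25 + 25 = 166. Including both spin states (ms = ±1/2) gives 2 × 166 = 332 states.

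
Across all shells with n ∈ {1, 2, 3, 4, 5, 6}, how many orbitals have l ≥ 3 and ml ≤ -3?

Count contributing orbitals for each principal shell:
n=4 → 1; n=5 → 3; n=6 → 6.
Total orbitals: 1 + 3 + 6 = 10.

10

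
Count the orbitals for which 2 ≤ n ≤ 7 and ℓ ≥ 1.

133

Count contributing orbitals for each principal shell:
n=2 → 3; n=3 → 8; n=4 → 15; n=5 → 24; n=6 → 35; n=7 → 48.
Total orbitals: 3 + 8 + 15 + 24 + 35 + 48 = 133.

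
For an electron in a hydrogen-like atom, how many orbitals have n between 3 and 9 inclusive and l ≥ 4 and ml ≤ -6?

Count contributing orbitals for each principal shell:
n=7 → 1; n=8 → 3; n=9 → 6.
Total orbitals: 1 + 3 + 6 = 10.

10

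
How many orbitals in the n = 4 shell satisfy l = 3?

7

For n = 4, l ranges over 0 … 3.
The (l, ml) pairs meeting l = 3 give: l=3 → 7.
Total orbitals: 7.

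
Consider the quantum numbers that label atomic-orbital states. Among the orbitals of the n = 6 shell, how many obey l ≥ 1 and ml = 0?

5

With n = 6 the allowed l are 0, 1, …, 5.
The (l, ml) pairs meeting l ≥ 1 and ml = 0 give: l=1 → 1; l=2 → 1; l=3 → 1; l=4 → 1; l=5 → 1.
Total orbitals: 1 + 1 + 1 + 1 + 1 = 5.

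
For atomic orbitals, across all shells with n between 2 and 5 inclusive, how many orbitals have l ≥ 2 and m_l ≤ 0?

22

For each n in the range, tally the orbitals obeying l ≥ 2 and m_l ≤ 0:
n=3 → 3; n=4 → 7; n=5 → 12.
Total orbitals: 3 + 7 + 12 = 22.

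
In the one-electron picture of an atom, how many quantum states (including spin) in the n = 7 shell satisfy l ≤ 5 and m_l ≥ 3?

12

The n = 7 shell has l = 0 through 6; check each.
Contributions: l=3 → 1; l=4 → 2; l=5 → 3.
Orbitals: 1 + 2 + 3 = 6. Each orbital carries two spin states, so 6 × 2 = 12 states.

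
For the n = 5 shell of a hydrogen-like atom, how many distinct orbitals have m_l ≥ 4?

1

With n = 5 the allowed l are 0, 1, …, 4.
Orbitals with m_l ≥ 4, by l: l=4 → 1.
Total orbitals: 1.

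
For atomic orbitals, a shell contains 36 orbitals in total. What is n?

n² = 36 ⇒ n = 6.

n = 6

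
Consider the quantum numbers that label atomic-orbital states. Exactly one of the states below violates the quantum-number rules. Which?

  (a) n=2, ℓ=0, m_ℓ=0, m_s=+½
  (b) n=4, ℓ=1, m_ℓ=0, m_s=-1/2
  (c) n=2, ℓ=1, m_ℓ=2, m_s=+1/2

(c) has |m_ℓ| = 2 > ℓ = 1, violating −ℓ ≤ m_ℓ ≤ ℓ.
The remaining sets (a), (b) satisfy all four rules.

(c)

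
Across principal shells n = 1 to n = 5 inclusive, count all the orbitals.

55

Shell n has n² orbitals: 1²=1 + 2²=4 + 3²=9 + 4²=16 + 5²=25 = 55 orbitals.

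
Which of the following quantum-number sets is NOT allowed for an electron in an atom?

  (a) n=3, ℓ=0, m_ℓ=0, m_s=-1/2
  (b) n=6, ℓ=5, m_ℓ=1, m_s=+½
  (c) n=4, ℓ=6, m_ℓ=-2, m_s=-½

(c)

(c) has ℓ = 6 ≥ n = 4, violating 0 ≤ ℓ ≤ n−1.
The remaining sets (a), (b) satisfy all four rules.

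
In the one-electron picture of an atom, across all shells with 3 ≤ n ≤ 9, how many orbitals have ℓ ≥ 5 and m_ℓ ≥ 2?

50

For each n in the range, tally the orbitals obeying ℓ ≥ 5 and m_ℓ ≥ 2:
n=6 → 4; n=7 → 9; n=8 → 15; n=9 → 22.
Total orbitals: 4 + 9 + 15 + 22 = 50.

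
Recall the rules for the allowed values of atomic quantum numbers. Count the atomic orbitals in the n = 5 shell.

The n = 5 shell contains n² = 5² = 25 orbitals.

25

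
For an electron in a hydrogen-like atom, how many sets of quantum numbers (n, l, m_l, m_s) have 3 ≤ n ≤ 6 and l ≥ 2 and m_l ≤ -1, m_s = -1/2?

30

Per-shell orbital counts meeting the constraint:
n=3 → 2; n=4 → 5; n=5 → 9; n=6 → 14.
Orbitals: 2 + 5 + 9 + 14 = 30. With m_s fixed to -1/2 there is one state per orbital, so 30 states.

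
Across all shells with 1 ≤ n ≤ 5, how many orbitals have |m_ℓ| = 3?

Work shell by shell — for each n, count the (ℓ, m_ℓ) pairs that satisfy |m_ℓ| = 3:
n=4 → 2; n=5 → 4.
Total orbitals: 2 + 4 = 6.

6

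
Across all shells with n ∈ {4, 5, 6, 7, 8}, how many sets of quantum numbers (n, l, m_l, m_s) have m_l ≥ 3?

Treat each shell separately and count matching orbitals:
n=4 → 1; n=5 → 3; n=6 → 6; n=7 → 10; n=8 → 15.
Orbitals: 1 + 3 + 6 + 10 + 15 = 35. Including both spin states (m_s = ±1/2) gives 2 × 35 = 70 states.

70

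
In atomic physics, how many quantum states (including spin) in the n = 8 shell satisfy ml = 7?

2

Orbitals with ml = 7, by l: l=7 → 1.
Orbitals: 1. Each orbital carries two spin states, so 1 × 2 = 2 states.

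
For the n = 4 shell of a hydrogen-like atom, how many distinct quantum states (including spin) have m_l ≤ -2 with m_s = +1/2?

For n = 4, l ranges over 0 … 3.
Orbitals with m_l ≤ -2, by l: l=2 → 1; l=3 → 2.
Orbitals: 1 + 2 = 3. With m_s fixed to a single value there is one state per orbital, giving 3 states.

3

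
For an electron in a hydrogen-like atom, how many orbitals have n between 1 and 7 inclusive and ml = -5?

Treat each shell separately and count matching orbitals:
n=6 → 1; n=7 → 2.
Total orbitals: 1 + 2 = 3.

3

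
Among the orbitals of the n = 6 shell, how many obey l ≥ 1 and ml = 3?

3

Go through l = 0, …, 5 (the values permitted for n = 6).
The (l, ml) pairs meeting l ≥ 1 and ml = 3 give: l=3 → 1; l=4 → 1; l=5 → 1.
Total orbitals: 1 + 1 + 1 = 3.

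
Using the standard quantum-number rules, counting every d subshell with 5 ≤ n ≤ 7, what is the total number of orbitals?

A d subshell (l = 2) exists for every n ≥ 3, so shells n = 5, 6, 7 each contribute one — 3 subshells.
Since each d subshell has 2·2+1 = 5 orbitals, the total is 3 × 5 = 15.

15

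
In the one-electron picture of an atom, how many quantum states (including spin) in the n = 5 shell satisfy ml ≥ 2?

Go through l = 0, …, 4 (the values permitted for n = 5).
Per l-value: l=2 → 1; l=3 → 2; l=4 → 3.
Orbitals: 1 + 2 + 3 = 6. Each orbital carries two spin states, so 6 × 2 = 12 states.

12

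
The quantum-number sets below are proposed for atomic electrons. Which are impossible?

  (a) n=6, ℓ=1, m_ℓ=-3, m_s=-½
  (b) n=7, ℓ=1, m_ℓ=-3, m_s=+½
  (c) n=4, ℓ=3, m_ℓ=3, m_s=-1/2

(a) has |m_ℓ| = 3 > ℓ = 1, violating −ℓ ≤ m_ℓ ≤ ℓ.
(b) has |m_ℓ| = 3 > ℓ = 1, violating −ℓ ≤ m_ℓ ≤ ℓ.
The remaining set (c) satisfies all four rules.

(a) and (b)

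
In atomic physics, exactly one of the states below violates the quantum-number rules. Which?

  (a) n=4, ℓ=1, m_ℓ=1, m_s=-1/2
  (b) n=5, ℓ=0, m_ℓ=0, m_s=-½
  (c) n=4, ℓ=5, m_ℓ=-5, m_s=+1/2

(c) has ℓ = 5 ≥ n = 4, violating 0 ≤ ℓ ≤ n−1.
The remaining sets (a), (b) satisfy all four rules.

(c)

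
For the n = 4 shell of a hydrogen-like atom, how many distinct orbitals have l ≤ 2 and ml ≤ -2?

With n = 4 the allowed l are 0, 1, …, 3.
Orbitals with l ≤ 2 and ml ≤ -2, by l: l=2 → 1.
Total orbitals: 1.

1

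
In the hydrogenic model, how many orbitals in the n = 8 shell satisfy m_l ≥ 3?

15

The (l, m_l) pairs meeting m_l ≥ 3 give: l=3 → 1; l=4 → 2; l=5 → 3; l=6 → 4; l=7 → 5.
Total orbitals: 1 + 2 + 3 + 4 + 5 = 15.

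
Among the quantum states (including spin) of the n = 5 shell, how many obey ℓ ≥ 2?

Orbitals with ℓ ≥ 2, by ℓ: ℓ=2 → 5; ℓ=3 → 7; ℓ=4 → 9.
Orbitals: 5 + 7 + 9 = 21. Each orbital carries two spin states, so 21 × 2 = 42 states.

42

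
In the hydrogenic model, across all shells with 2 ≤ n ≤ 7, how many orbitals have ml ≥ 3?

20

Treat each shell separately and count matching orbitals:
n=4 → 1; n=5 → 3; n=6 → 6; n=7 → 10.
Total orbitals: 1 + 3 + 6 + 10 = 20.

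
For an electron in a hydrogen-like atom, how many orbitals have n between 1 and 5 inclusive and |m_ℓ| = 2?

12

Work shell by shell — for each n, count the (ℓ, m_ℓ) pairs that satisfy |m_ℓ| = 2:
n=3 → 2; n=4 → 4; n=5 → 6.
Total orbitals: 2 + 4 + 6 = 12.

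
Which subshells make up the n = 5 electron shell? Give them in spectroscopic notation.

For n = 5, l runs from 0 to 4. In spectroscopic notation l = 0,1,2,… ↔ s,p,d,f,g,h,i, so the subshells are 5s, 5p, 5d, 5f, 5g.

5s, 5p, 5d, 5f, 5g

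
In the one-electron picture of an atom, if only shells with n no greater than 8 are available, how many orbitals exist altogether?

Total orbitals = 1² + 2² + 3² + 4² + 5² + 6² + 7² + 8² = 204.

204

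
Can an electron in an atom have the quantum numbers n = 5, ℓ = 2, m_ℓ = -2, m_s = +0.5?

n = 5 is a positive integer. ℓ = 2 satisfies 0 ≤ ℓ ≤ n−1 = 4. m_ℓ = -2 lies in the range −ℓ … +ℓ (here −2 … 2). m_s = +1/2 is one of ±1/2.
All four constraints are satisfied.

Yes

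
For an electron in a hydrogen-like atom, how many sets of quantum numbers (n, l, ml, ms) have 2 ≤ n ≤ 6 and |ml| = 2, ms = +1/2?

Count contributing orbitals for each principal shell:
n=3 → 2; n=4 → 4; n=5 → 6; n=6 → 8.
Orbitals: 2 + 4 + 6 + 8 = 20. With ms fixed to +1/2 there is one state per orbital, so 20 states.

20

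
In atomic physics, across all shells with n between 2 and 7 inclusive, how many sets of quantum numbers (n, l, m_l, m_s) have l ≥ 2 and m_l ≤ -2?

70

Per-shell orbital counts meeting the constraint:
n=3 → 1; n=4 → 3; n=5 → 6; n=6 → 10; n=7 → 15.
Orbitals: 1 + 3 + 6 + 10 + 15 = 35. Including both spin states (m_s = ±1/2) gives 2 × 35 = 70 states.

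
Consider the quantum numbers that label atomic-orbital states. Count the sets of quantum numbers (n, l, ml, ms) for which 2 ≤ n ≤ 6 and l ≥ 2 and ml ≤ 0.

80

Work shell by shell — for each n, count the (l, ml) pairs that satisfy l ≥ 2 and ml ≤ 0:
n=3 → 3; n=4 → 7; n=5 → 12; n=6 → 18.
Orbitals: 3 + 7 + 12 + 18 = 40. Including both spin states (ms = ±1/2) gives 2 × 40 = 80 states.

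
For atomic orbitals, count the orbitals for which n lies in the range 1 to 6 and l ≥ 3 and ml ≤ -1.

22

Per-shell orbital counts meeting the constraint:
n=4 → 3; n=5 → 7; n=6 → 12.
Total orbitals: 3 + 7 + 12 = 22.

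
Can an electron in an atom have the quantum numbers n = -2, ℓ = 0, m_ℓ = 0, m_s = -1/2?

The principal quantum number must be a positive integer (n ≥ 1), but here n = -2.

Invalid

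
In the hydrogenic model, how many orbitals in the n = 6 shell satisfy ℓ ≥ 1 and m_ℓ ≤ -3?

The (ℓ, m_ℓ) pairs meeting ℓ ≥ 1 and m_ℓ ≤ -3 give: ℓ=3 → 1; ℓ=4 → 2; ℓ=5 → 3.
Total orbitals: 1 + 2 + 3 = 6.

6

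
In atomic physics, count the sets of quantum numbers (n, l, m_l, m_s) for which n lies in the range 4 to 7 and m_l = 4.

Per-shell orbital counts meeting the constraint:
n=5 → 1; n=6 → 2; n=7 → 3.
Orbitals: 1 + 2 + 3 = 6. Including both spin states (m_s = ±1/2) gives 2 × 6 = 12 states.

12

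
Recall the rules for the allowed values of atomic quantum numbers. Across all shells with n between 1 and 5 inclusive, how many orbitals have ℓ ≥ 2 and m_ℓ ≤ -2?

10

Go shell by shell, enumerating (ℓ, m_ℓ) with ℓ ≥ 2 and m_ℓ ≤ -2:
n=3 → 1; n=4 → 3; n=5 → 6.
Total orbitals: 1 + 3 + 6 = 10.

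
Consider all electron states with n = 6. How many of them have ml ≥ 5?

2

For n = 6, l ranges over 0 … 5.
Orbitals with ml ≥ 5, by l: l=5 → 1.
Orbitals: 1. Each orbital carries two spin states, so 1 × 2 = 2 states.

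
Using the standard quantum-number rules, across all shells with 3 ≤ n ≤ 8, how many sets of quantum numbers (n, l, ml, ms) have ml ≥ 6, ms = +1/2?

For each n in the range, tally the orbitals obeying ml ≥ 6:
n=7 → 1; n=8 → 3.
Orbitals: 1 + 3 = 4. With ms fixed to +1/2 there is one state per orbital, so 4 states.

4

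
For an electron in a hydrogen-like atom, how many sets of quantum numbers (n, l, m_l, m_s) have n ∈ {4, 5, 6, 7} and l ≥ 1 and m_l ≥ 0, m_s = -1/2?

70

For each n in the range, tally the orbitals obeying l ≥ 1 and m_l ≥ 0:
n=4 → 9; n=5 → 14; n=6 → 20; n=7 → 27.
Orbitals: 9 + 14 + 20 + 27 = 70. With m_s fixed to -1/2 there is one state per orbital, so 70 states.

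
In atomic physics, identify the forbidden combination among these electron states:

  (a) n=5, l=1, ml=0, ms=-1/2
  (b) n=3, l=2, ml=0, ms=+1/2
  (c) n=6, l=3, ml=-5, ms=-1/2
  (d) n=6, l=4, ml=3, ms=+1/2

(c) has |ml| = 5 > l = 3, violating −l ≤ ml ≤ l.
The remaining sets (a), (b), (d) satisfy all four rules.

(c)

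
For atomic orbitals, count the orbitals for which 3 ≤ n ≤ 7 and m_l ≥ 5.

Count contributing orbitals for each principal shell:
n=6 → 1; n=7 → 3.
Total orbitals: 1 + 3 = 4.

4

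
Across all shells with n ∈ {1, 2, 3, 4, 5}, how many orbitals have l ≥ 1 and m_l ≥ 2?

Go shell by shell, enumerating (l, m_l) with l ≥ 1 and m_l ≥ 2:
n=3 → 1; n=4 → 3; n=5 → 6.
Total orbitals: 1 + 3 + 6 = 10.

10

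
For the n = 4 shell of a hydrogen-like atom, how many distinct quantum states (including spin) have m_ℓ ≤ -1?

12

For n = 4, ℓ ranges over 0 … 3.
Contributions: ℓ=1 → 1; ℓ=2 → 2; ℓ=3 → 3.
Orbitals: 1 + 2 + 3 = 6. Each orbital carries two spin states, so 6 × 2 = 12 states.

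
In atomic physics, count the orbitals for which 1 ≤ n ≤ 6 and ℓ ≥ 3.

Work shell by shell — for each n, count the (ℓ, m_ℓ) pairs that satisfy ℓ ≥ 3:
n=4 → 7; n=5 → 16; n=6 → 27.
Total orbitals: 7 + 16 + 27 = 50.

50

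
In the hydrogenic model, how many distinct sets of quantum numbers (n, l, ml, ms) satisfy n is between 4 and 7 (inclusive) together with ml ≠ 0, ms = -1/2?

Go shell by shell, enumerating (l, ml) with ml ≠ 0:
n=4 → 12; n=5 → 20; n=6 → 30; n=7 → 42.
Orbitals: 12 + 20 + 30 + 42 = 104. With ms fixed to -1/2 there is one state per orbital, so 104 states.

104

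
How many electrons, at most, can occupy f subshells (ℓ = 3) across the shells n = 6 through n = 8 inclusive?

42

An f subshell (ℓ = 3) exists for every n ≥ 4, so shells n = 6, 7, 8 each contribute one — 3 subshells.
Since each f subshell holds 2(2·3+1) = 14 electrons, the total is 3 × 14 = 42.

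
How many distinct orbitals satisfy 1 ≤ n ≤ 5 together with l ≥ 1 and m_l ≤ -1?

20

Per-shell orbital counts meeting the constraint:
n=2 → 1; n=3 → 3; n=4 → 6; n=5 → 10.
Total orbitals: 1 + 3 + 6 + 10 = 20.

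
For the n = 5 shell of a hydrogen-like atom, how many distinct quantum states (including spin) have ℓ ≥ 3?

Per ℓ-value: ℓ=3 → 7; ℓ=4 → 9.
Orbitals: 7 + 9 = 16. Each orbital carries two spin states, so 16 × 2 = 32 states.

32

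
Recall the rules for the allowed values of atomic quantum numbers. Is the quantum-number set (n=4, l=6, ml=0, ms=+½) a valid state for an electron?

The orbital quantum number must satisfy 0 ≤ l ≤ n−1. With n = 4 the allowed l values are 0, 1, 2, 3, so l = 6 is out of range.

No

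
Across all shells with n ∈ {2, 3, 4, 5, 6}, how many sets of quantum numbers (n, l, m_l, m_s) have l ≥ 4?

For each n in the range, tally the orbitals obeying l ≥ 4:
n=5 → 9; n=6 → 20.
Orbitals: 9 + 20 = 29. Including both spin states (m_s = ±1/2) gives 2 × 29 = 58 states.

58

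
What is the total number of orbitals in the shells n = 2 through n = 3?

Shell n has n² orbitals: 2²=4 + 3²=9 = 13 orbitals.

13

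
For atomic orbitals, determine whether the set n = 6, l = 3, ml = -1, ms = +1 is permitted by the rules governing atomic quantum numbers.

Not allowed

The spin quantum number for an electron can only be ms = +1/2 or −1/2; ms = +1 is not one of those.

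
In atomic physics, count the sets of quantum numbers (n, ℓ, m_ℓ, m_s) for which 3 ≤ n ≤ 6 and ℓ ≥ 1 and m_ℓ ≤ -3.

20

Treat each shell separately and count matching orbitals:
n=4 → 1; n=5 → 3; n=6 → 6.
Orbitals: 1 + 3 + 6 = 10. Including both spin states (m_s = ±1/2) gives 2 × 10 = 20 states.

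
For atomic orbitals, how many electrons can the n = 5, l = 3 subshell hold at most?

A subshell with l = 3 has 2l+1 = 7 orbitals, each holding 2 electrons (spin ±1/2), so 7 × 2 = 14.

14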